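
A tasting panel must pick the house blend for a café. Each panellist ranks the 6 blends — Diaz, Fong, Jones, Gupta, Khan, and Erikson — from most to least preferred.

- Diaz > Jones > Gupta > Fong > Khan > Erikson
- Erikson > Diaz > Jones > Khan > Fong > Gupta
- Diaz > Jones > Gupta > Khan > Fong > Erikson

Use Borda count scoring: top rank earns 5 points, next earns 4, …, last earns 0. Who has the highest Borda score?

Borda scores:
  Diaz: 5 + 4 + 5 = 14
  Fong: 2 + 1 + 1 = 4
  Jones: 4 + 3 + 4 = 11
  Gupta: 3 + 0 + 3 = 6
  Khan: 1 + 2 + 2 = 5
  Erikson: 0 + 5 + 0 = 5
Diaz has the highest total.

Diaz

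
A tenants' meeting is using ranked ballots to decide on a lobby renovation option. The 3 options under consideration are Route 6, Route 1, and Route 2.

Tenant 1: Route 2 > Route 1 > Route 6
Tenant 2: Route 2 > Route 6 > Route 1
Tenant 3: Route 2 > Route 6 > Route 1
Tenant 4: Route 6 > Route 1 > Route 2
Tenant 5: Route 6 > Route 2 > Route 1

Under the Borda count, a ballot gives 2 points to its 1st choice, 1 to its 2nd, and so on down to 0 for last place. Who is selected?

Borda scores:
  Route 6: 0 + 1 + 1 + 2 + 2 = 6
  Route 1: 1 + 0 + 0 + 1 + 0 = 2
  Route 2: 2 + 2 + 2 + 0 + 1 = 7
Route 2 has the highest total.

Route 2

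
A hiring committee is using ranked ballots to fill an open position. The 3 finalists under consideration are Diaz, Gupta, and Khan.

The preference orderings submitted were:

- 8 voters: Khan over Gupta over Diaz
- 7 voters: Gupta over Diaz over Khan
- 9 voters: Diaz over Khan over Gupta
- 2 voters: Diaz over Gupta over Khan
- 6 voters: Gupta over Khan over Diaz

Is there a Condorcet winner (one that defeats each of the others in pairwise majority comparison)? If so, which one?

None — there is no Condorcet winner

Head-to-head results (32 voters total):
Diaz vs Gupta: Gupta wins 21–11.
Diaz vs Khan: Diaz wins 18–14.
Gupta vs Khan: Khan wins 17–15.
No candidate beats all others: Diaz beats Khan beats Gupta beats Diaz, a majority cycle.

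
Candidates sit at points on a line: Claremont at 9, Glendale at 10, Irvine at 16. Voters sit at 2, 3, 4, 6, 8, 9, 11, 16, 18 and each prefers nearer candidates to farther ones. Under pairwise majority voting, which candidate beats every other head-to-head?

Claremont

With single-peaked preferences on a line, the Condorcet winner is the candidate closest to the median voter.
The median voter (position 8) is closest to Claremont at 9.
Check: Claremont vs Irvine — voters closer to Claremont: 7 of 9.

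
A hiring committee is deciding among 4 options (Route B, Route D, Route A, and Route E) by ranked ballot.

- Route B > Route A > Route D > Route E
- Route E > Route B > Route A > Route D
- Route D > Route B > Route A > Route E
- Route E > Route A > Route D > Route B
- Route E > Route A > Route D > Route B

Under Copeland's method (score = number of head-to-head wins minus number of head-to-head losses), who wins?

Route E

Pairwise results:
  Route B vs Route D: Route D wins 3–2.
  Route B vs Route A: Route B wins 3–2.
  Route B vs Route E: Route E wins 3–2.
  Route D vs Route A: Route A wins 4–1.
  Route D vs Route E: Route E wins 3–2.
  Route A vs Route E: Route E wins 3–2.
Copeland scores (wins − losses):
  Route B: 1 − 2 = -1
  Route D: 1 − 2 = -1
  Route A: 1 − 2 = -1
  Route E: 3 − 0 = 3
Route E has the best Copeland score.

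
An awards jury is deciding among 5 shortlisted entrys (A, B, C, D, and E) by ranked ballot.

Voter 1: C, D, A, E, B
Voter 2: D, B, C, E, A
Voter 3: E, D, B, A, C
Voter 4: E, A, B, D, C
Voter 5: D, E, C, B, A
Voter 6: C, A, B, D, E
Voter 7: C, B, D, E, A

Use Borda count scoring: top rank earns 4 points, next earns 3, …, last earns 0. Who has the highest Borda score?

Borda scores:
  A: 2 + 0 + 1 + 3 + 0 + 3 + 0 = 9
  B: 0 + 3 + 2 + 2 + 1 + 2 + 3 = 13
  C: 4 + 2 + 0 + 0 + 2 + 4 + 4 = 16
  D: 3 + 4 + 3 + 1 + 4 + 1 + 2 = 18
  E: 1 + 1 + 4 + 4 + 3 + 0 + 1 = 14
D has the highest total.

D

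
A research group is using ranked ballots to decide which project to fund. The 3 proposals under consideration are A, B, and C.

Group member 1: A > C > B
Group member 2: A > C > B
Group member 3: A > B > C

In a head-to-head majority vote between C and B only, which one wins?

Ballots ranking C above B: 2.
Ballots ranking B above C: 1.
C wins the head-to-head, 2–1.

C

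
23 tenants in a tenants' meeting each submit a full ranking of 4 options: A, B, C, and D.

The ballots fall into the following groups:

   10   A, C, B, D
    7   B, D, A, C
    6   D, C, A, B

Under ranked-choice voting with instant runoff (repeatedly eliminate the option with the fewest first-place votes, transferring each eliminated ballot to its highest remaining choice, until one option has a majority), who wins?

Round 1: A 10, B 7, D 6, C 0. C has the fewest and is eliminated.
Round 2: A 10, B 7, D 6. D has the fewest and is eliminated.
Round 3: A 16, B 7. A has a majority.

A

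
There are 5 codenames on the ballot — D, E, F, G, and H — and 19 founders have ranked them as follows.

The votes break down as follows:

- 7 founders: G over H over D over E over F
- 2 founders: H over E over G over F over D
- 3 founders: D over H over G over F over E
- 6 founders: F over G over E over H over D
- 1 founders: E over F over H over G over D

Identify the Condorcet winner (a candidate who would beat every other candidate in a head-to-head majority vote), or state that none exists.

G

Head-to-head results (19 voters total):
D vs E: D wins 10–9.
D vs F: D wins 10–9.
D vs G: G wins 16–3.
D vs H: H wins 16–3.
E vs F: E wins 10–9.
E vs G: G wins 16–3.
E vs H: H wins 12–7.
F vs G: G wins 12–7.
F vs H: H wins 12–7.
G vs H: G wins 13–6.
G beats each rival — D (16–3), E (16–3), F (12–7), H (13–6) — so G is the Condorcet winner.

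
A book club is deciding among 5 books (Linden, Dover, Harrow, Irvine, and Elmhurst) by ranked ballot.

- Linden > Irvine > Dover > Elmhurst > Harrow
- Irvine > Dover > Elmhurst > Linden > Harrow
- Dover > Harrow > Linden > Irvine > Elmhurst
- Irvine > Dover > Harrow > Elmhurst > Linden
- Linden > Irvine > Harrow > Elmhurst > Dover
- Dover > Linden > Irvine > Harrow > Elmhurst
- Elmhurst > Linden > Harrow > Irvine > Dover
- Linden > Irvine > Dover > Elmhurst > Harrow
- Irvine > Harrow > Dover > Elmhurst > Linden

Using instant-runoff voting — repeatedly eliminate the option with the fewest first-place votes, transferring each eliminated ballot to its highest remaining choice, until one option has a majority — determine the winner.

Linden

Round 1: Linden 3, Irvine 3, Dover 2, Elmhurst 1, Harrow 0. Harrow has the fewest and is eliminated.
Round 2: Linden 3, Irvine 3, Dover 2, Elmhurst 1. Elmhurst has the fewest and is eliminated.
Round 3: Linden 4, Irvine 3, Dover 2. Dover has the fewest and is eliminated.
Round 4: Linden 6, Irvine 3. Linden has a majority.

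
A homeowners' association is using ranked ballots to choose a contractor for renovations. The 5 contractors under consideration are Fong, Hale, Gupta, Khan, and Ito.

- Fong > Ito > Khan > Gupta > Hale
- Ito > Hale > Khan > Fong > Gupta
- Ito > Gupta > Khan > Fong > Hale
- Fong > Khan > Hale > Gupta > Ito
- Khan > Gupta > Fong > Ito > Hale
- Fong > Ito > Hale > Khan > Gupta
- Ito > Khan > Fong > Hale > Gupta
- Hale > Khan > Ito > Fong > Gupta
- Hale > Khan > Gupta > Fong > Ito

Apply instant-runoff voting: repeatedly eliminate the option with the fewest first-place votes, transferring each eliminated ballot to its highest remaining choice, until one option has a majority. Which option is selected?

Fong

Round 1: Fong 3, Ito 3, Hale 2, Khan 1, Gupta 0. Gupta has the fewest and is eliminated.
Round 2: Fong 3, Ito 3, Hale 2, Khan 1. Khan has the fewest and is eliminated.
Round 3: Fong 4, Ito 3, Hale 2. Hale has the fewest and is eliminated.
Round 4: Fong 5, Ito 4. Fong has a majority.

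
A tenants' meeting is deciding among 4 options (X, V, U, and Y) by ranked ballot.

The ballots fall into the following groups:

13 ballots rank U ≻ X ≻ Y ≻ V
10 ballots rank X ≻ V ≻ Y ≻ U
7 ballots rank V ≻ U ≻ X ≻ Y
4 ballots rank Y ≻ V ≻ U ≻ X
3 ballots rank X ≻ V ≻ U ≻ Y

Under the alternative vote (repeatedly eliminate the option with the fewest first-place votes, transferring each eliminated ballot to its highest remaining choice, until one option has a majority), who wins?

Round 1: X 13, U 13, V 7, Y 4. Y has the fewest and is eliminated.
Round 2: X 13, U 13, V 11. V has the fewest and is eliminated.
Round 3: U 24, X 13. U has a majority.

U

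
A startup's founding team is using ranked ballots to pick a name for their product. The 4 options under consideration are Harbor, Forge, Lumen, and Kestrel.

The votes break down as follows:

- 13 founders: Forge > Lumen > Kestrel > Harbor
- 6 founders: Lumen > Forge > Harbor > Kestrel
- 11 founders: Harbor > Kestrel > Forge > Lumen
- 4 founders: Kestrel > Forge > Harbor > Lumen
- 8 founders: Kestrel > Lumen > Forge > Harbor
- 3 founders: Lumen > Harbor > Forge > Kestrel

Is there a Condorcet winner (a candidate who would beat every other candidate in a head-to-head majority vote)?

Head-to-head results (45 voters total):
Harbor vs Forge: Forge wins 31–14.
Harbor vs Lumen: Lumen wins 30–15.
Harbor vs Kestrel: Kestrel wins 25–20.
Forge vs Lumen: Forge wins 28–17.
Forge vs Kestrel: Kestrel wins 23–22.
Lumen vs Kestrel: Kestrel wins 23–22.
Kestrel beats each rival — Harbor (25–20), Forge (23–22), Lumen (23–22) — so Kestrel is the Condorcet winner.

Yes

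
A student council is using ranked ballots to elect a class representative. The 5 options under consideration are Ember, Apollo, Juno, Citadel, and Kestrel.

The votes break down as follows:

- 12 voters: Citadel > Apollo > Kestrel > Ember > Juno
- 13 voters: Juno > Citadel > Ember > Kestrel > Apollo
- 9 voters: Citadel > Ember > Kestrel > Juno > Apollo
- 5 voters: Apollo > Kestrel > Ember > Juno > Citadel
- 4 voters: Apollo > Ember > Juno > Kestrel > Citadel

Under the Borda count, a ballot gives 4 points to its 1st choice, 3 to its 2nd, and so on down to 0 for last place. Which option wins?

Citadel

Borda scores:
  Ember: 12·1 + 13·2 + 9·3 + 5·2 + 4·3 = 87
  Apollo: 12·3 + 13·0 + 9·0 + 5·4 + 4·4 = 72
  Juno: 12·0 + 13·4 + 9·1 + 5·1 + 4·2 = 74
  Citadel: 12·4 + 13·3 + 9·4 + 5·0 + 4·0 = 123
  Kestrel: 12·2 + 13·1 + 9·2 + 5·3 + 4·1 = 74
Citadel has the highest total.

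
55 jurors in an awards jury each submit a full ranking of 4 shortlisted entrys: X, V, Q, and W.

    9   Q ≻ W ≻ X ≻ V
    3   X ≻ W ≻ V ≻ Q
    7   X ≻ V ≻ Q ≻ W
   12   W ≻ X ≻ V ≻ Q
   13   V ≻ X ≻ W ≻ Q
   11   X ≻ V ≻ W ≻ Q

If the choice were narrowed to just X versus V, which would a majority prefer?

Ballots ranking X above V: 9+3+7+12+11 = 42.
Ballots ranking V above X: 13.
X wins the head-to-head, 42–13.

X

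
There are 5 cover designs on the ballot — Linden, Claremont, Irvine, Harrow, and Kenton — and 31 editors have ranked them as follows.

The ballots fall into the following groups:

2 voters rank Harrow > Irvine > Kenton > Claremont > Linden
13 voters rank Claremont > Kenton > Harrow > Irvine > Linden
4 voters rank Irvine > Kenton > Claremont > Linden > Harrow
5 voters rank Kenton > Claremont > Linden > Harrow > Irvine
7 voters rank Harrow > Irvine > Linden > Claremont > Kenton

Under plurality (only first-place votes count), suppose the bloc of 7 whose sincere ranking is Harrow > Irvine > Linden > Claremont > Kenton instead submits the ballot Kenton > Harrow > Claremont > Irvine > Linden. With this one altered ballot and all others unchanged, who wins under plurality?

First-place totals with the altered ballot: Linden 0, Claremont 13, Irvine 4, Harrow 2, Kenton 12.
The winner is unchanged: still Claremont.

Claremont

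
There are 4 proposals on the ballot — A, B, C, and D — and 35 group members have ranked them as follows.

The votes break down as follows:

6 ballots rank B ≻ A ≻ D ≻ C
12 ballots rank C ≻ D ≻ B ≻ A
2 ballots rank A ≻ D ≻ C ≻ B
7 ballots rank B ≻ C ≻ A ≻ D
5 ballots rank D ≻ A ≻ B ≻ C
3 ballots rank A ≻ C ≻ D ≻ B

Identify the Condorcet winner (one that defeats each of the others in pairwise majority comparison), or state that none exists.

Head-to-head results (35 voters total):
A vs B: B wins 25–10.
A vs C: C wins 19–16.
A vs D: A wins 18–17.
B vs C: B wins 18–17.
B vs D: D wins 22–13.
C vs D: C wins 22–13.
No candidate beats all others: A beats D beats B beats A, a majority cycle.

There is no Condorcet winner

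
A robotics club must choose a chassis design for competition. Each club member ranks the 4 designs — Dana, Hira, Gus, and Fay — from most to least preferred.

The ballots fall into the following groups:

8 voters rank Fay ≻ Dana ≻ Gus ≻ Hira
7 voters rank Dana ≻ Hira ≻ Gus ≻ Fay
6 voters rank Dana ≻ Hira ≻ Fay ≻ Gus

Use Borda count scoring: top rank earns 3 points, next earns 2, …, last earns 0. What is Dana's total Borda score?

Borda scores:
  Dana: 8·2 + 7·3 + 6·3 = 55
  Hira: 8·0 + 7·2 + 6·2 = 26
  Gus: 8·1 + 7·1 + 6·0 = 15
  Fay: 8·3 + 7·0 + 6·1 = 30

55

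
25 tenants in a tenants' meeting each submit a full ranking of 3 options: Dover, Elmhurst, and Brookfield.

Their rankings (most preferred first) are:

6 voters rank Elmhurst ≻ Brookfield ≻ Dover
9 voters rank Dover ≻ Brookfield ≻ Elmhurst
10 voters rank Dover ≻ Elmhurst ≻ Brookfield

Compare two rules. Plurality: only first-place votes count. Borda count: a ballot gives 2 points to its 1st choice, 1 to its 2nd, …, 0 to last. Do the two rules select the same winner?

Yes

Plurality first-place counts: Dover 19, Elmhurst 6, Brookfield 0 → Dover.
Borda totals: Dover 38, Elmhurst 22, Brookfield 15 → Dover.
The two rules agree on Dover.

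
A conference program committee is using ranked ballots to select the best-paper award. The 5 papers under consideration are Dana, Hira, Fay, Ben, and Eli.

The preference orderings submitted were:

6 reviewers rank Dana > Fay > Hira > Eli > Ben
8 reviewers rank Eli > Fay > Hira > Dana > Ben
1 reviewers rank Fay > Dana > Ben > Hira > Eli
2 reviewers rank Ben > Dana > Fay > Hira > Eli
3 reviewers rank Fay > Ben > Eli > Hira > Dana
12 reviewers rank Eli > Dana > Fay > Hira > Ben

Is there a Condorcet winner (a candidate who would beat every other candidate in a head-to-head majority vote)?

Yes

Head-to-head results (32 voters total):
Dana vs Hira: Dana wins 21–11.
Dana vs Fay: Dana wins 20–12.
Dana vs Ben: Dana wins 27–5.
Dana vs Eli: Eli wins 23–9.
Hira vs Fay: Fay wins 32–0.
Hira vs Ben: Hira wins 26–6.
Hira vs Eli: Eli wins 23–9.
Fay vs Ben: Fay wins 30–2.
Fay vs Eli: Eli wins 20–12.
Ben vs Eli: Eli wins 26–6.
Eli beats each rival — Dana (23–9), Hira (23–9), Fay (20–12), Ben (26–6) — so Eli is the Condorcet winner.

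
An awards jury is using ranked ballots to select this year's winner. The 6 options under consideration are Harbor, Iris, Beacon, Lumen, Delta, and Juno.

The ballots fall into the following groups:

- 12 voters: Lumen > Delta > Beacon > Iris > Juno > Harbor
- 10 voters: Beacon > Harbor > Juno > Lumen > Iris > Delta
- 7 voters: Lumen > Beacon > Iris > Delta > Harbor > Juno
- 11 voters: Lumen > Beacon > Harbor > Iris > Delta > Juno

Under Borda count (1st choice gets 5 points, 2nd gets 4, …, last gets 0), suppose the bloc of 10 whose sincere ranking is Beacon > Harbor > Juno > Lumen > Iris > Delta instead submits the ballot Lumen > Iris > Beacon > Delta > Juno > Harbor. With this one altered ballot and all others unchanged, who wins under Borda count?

Lumen

Borda totals with the altered ballot: Harbor 40, Iris 107, Beacon 138, Lumen 200, Delta 93, Juno 22.
The winner is unchanged: still Lumen.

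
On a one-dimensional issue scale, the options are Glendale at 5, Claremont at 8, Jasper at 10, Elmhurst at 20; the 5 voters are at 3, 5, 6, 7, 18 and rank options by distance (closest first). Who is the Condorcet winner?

With single-peaked preferences on a line, the Condorcet winner is the candidate closest to the median voter.
The median voter (position 6) is closest to Glendale at 5.
Check: Glendale vs Elmhurst — voters closer to Glendale: 4 of 5.

Glendale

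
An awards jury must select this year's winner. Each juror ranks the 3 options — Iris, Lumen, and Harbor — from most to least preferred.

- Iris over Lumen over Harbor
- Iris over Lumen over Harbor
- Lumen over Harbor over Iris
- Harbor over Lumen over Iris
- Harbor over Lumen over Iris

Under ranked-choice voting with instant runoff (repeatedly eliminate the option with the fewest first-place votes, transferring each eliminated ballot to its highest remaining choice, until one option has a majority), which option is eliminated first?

Lumen

Round 1: Iris 2, Harbor 2, Lumen 1. Lumen has the fewest and is eliminated.
Round 2: Harbor 3, Iris 2. Harbor has a majority.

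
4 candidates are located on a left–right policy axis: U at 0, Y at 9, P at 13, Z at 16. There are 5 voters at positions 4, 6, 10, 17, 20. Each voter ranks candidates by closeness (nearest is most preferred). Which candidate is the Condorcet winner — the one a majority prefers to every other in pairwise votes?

With single-peaked preferences on a line, the Condorcet winner is the candidate closest to the median voter.
The median voter (position 10) is closest to Y at 9.
Check: Y vs P — voters closer to Y: 3 of 5.

Y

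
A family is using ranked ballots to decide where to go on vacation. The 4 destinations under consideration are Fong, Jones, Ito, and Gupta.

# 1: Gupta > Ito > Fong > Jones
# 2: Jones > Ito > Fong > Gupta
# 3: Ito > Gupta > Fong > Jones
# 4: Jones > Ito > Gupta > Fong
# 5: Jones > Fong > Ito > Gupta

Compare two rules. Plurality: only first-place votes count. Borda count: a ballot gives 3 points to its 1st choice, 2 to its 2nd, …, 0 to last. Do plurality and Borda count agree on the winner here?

Plurality first-place counts: Fong 0, Jones 3, Ito 1, Gupta 1 → Jones.
Borda totals: Fong 5, Jones 9, Ito 10, Gupta 6 → Ito.
The two rules disagree: plurality picks Jones, Borda picks Ito.

No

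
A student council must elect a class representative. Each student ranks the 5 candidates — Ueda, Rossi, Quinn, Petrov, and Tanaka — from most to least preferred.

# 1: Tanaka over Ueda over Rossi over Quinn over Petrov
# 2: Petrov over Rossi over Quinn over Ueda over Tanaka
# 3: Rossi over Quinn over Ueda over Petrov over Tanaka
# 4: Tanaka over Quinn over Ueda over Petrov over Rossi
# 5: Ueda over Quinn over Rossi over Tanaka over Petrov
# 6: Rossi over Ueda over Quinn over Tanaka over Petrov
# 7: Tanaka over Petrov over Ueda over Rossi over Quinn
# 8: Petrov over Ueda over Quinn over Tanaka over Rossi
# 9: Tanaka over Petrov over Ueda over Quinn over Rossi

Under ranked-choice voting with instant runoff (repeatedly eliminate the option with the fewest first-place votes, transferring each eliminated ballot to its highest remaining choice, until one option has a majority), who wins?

Tanaka

Round 1: Tanaka 4, Rossi 2, Petrov 2, Ueda 1, Quinn 0. Quinn has the fewest and is eliminated.
Round 2: Tanaka 4, Rossi 2, Petrov 2, Ueda 1. Ueda has the fewest and is eliminated.
Round 3: Tanaka 4, Rossi 3, Petrov 2. Petrov has the fewest and is eliminated.
Round 4: Tanaka 5, Rossi 4. Tanaka has a majority.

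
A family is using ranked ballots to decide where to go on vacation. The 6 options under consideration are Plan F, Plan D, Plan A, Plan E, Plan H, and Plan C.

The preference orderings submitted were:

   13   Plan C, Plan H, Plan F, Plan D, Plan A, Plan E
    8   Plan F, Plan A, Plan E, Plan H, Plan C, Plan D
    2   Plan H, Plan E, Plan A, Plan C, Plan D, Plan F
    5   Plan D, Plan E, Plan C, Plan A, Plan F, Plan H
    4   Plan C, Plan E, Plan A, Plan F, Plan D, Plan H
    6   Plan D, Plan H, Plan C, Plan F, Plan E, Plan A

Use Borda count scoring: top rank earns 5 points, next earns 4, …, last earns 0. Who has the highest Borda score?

Borda scores:
  Plan F: 13·3 + 8·5 + 2·0 + 5·1 + 4·2 + 6·2 = 104
  Plan D: 13·2 + 8·0 + 2·1 + 5·5 + 4·1 + 6·5 = 87
  Plan A: 13·1 + 8·4 + 2·3 + 5·2 + 4·3 + 6·0 = 73
  Plan E: 13·0 + 8·3 + 2·4 + 5·4 + 4·4 + 6·1 = 74
  Plan H: 13·4 + 8·2 + 2·5 + 5·0 + 4·0 + 6·4 = 102
  Plan C: 13·5 + 8·1 + 2·2 + 5·3 + 4·5 + 6·3 = 130
Plan C has the highest total.

Plan C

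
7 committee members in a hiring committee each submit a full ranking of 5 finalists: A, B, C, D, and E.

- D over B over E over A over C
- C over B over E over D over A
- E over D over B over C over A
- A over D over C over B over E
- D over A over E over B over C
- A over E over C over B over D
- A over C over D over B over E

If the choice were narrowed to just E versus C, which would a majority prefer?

E

Ballots ranking E above C: 4.
Ballots ranking C above E: 3.
E wins the head-to-head, 4–3.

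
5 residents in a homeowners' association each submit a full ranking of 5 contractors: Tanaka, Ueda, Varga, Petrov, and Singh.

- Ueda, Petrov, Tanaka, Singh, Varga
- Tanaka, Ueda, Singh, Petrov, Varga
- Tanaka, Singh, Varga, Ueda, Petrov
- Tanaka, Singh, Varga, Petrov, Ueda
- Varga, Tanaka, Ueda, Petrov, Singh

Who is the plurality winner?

Tanaka

First-place vote totals:
  Tanaka: 3
  Ueda: 1
  Varga: 1
  Petrov: 0
  Singh: 0
Tanaka has the most first-place votes.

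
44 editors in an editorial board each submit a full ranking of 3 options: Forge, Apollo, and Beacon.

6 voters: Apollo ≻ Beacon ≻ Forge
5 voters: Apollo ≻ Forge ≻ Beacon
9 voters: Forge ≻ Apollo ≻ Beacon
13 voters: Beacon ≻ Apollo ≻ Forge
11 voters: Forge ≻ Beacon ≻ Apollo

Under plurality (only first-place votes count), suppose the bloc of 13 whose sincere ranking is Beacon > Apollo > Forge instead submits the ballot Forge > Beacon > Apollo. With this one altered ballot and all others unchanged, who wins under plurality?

Forge

First-place totals with the altered ballot: Forge 33, Apollo 11, Beacon 0.
The winner is unchanged: still Forge.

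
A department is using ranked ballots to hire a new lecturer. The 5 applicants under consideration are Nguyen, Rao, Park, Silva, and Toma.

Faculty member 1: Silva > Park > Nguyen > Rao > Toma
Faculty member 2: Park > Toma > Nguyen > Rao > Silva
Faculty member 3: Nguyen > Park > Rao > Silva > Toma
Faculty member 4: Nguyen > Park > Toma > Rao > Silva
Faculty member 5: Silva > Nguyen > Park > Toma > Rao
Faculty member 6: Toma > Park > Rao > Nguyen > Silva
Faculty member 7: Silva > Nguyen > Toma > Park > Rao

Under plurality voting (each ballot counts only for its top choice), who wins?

First-place vote totals:
  Nguyen: 2
  Rao: 0
  Park: 1
  Silva: 3
  Toma: 1
Silva has the most first-place votes.

Silva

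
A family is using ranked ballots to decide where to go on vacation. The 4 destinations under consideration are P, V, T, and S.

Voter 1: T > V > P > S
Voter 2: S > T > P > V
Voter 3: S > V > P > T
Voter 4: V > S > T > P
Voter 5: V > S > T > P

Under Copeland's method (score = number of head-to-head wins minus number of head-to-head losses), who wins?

V

Pairwise results:
  P vs V: V wins 4–1.
  P vs T: T wins 4–1.
  P vs S: S wins 4–1.
  V vs T: V wins 3–2.
  V vs S: V wins 3–2.
  T vs S: S wins 4–1.
Copeland scores (wins − losses):
  P: 0 − 3 = -3
  V: 3 − 0 = 3
  T: 1 − 2 = -1
  S: 2 − 1 = 1
V has the best Copeland score.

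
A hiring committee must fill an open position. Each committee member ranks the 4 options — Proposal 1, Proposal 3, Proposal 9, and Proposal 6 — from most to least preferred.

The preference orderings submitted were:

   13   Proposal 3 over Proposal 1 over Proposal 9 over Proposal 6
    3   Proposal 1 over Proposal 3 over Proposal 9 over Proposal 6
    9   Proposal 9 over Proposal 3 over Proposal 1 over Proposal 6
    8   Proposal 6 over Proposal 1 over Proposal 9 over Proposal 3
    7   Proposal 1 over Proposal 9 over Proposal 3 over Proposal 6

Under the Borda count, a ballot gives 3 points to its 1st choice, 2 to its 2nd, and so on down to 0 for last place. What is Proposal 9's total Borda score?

Borda scores:
  Proposal 1: 13·2 + 3·3 + 9·1 + 8·2 + 7·3 = 81
  Proposal 3: 13·3 + 3·2 + 9·2 + 8·0 + 7·1 = 70
  Proposal 9: 13·1 + 3·1 + 9·3 + 8·1 + 7·2 = 65
  Proposal 6: 13·0 + 3·0 + 9·0 + 8·3 + 7·0 = 24

65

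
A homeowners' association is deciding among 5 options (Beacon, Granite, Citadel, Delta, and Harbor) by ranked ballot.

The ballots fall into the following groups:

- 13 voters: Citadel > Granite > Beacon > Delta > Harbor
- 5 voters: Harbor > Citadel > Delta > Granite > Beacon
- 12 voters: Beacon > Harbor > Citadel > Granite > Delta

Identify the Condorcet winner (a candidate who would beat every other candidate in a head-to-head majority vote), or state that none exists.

No Condorcet winner

Head-to-head results (30 voters total):
Beacon vs Granite: Granite wins 18–12.
Beacon vs Citadel: Citadel wins 18–12.
Beacon vs Delta: Beacon wins 25–5.
Beacon vs Harbor: Beacon wins 25–5.
Granite vs Citadel: Citadel wins 30–0.
Granite vs Delta: Granite wins 25–5.
Granite vs Harbor: Harbor wins 17–13.
Citadel vs Delta: Citadel wins 30–0.
Citadel vs Harbor: Harbor wins 17–13.
Delta vs Harbor: Harbor wins 17–13.
No candidate beats all others: Beacon beats Harbor beats Granite beats Beacon, a majority cycle.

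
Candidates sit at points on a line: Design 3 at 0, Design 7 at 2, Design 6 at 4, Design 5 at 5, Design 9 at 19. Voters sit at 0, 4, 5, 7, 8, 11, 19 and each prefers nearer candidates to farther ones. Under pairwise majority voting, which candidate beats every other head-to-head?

With single-peaked preferences on a line, the Condorcet winner is the candidate closest to the median voter.
The median voter (position 7) is closest to Design 5 at 5.
Check: Design 5 vs Design 6 — voters closer to Design 5: 5 of 7.

Design 5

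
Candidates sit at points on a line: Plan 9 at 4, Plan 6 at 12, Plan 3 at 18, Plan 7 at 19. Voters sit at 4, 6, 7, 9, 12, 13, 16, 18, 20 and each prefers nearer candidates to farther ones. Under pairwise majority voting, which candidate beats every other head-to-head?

With single-peaked preferences on a line, the Condorcet winner is the candidate closest to the median voter.
The median voter (position 12) is closest to Plan 6 at 12.
Check: Plan 6 vs Plan 3 — voters closer to Plan 6: 6 of 9.

Plan 6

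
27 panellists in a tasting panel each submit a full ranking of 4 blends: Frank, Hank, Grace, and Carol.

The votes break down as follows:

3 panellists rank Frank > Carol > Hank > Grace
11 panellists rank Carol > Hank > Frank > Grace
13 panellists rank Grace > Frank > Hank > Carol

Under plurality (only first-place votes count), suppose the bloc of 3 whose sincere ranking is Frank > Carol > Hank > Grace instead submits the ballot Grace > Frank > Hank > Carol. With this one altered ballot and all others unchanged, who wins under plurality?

First-place totals with the altered ballot: Frank 0, Hank 0, Grace 16, Carol 11.
The winner is unchanged: still Grace.

Grace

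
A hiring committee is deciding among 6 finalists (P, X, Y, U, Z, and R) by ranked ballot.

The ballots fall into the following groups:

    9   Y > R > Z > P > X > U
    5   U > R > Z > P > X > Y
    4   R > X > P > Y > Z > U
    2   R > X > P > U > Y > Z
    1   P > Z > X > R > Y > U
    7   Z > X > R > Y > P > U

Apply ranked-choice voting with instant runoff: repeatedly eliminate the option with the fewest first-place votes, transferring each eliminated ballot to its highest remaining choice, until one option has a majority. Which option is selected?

Round 1: Y 9, Z 7, R 6, U 5, P 1, X 0. X has the fewest and is eliminated.
Round 2: Y 9, Z 7, R 6, U 5, P 1. P has the fewest and is eliminated.
Round 3: Y 9, Z 8, R 6, U 5. U has the fewest and is eliminated.
Round 4: R 11, Y 9, Z 8. Z has the fewest and is eliminated.
Round 5: R 19, Y 9. R has a majority.

R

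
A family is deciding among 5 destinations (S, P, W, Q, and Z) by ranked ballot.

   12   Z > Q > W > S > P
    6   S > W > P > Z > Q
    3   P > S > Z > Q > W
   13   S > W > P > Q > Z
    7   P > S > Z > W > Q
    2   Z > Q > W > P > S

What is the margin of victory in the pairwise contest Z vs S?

15

Ballots ranking Z above S: 12+2 = 14.
Ballots ranking S above Z: 6+3+13+7 = 29.
S wins 29–14, a margin of 15.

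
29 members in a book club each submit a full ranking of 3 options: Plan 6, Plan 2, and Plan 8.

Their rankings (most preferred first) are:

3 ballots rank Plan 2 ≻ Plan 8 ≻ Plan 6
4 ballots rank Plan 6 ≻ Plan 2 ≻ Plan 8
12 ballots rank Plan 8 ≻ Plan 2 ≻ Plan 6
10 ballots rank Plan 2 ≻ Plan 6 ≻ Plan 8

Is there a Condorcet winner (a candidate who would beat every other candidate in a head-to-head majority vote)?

Head-to-head results (29 voters total):
Plan 6 vs Plan 2: Plan 2 wins 25–4.
Plan 6 vs Plan 8: Plan 8 wins 15–14.
Plan 2 vs Plan 8: Plan 2 wins 17–12.
Plan 2 beats each rival — Plan 6 (25–4), Plan 8 (17–12) — so Plan 2 is the Condorcet winner.

Yes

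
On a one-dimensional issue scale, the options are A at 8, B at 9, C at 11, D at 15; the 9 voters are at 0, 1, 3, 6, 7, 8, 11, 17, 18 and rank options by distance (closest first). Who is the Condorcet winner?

With single-peaked preferences on a line, the Condorcet winner is the candidate closest to the median voter.
The median voter (position 7) is closest to A at 8.
Check: A vs B — voters closer to A: 6 of 9.

A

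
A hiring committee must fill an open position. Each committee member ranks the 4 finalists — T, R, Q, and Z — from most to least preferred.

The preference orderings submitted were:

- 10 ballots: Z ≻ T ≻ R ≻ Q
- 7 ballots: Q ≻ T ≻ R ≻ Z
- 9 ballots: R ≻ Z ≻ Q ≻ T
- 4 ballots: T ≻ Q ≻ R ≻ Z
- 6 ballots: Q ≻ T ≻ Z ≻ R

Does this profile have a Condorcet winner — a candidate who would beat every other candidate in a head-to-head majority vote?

Head-to-head results (36 voters total):
T vs R: T wins 27–9.
T vs Q: Q wins 22–14.
T vs Z: Z wins 19–17.
R vs Q: R wins 19–17.
R vs Z: R wins 20–16.
Q vs Z: Z wins 19–17.
No candidate beats all others: T beats R beats Q beats T, a majority cycle.

No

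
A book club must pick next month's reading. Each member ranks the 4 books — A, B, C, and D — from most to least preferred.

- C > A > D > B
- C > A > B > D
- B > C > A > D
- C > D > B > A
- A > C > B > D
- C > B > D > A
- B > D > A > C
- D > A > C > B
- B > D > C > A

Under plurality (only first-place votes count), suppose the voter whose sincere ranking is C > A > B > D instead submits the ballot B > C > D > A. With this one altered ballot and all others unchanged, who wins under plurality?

First-place totals with the altered ballot: A 1, B 4, C 3, D 1.
The switch changes the winner from C to B.

B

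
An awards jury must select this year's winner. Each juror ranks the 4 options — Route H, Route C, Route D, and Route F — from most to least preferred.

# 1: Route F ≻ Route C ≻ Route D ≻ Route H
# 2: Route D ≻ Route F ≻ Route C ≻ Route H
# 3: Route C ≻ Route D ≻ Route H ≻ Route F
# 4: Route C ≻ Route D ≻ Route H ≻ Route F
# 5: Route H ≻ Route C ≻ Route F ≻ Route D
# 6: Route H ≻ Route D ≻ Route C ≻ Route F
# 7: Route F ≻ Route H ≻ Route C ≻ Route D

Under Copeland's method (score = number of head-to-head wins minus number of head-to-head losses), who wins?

Pairwise results:
  Route H vs Route C: Route C wins 4–3.
  Route H vs Route D: Route D wins 4–3.
  Route H vs Route F: Route H wins 4–3.
  Route C vs Route D: Route C wins 5–2.
  Route C vs Route F: Route C wins 4–3.
  Route D vs Route F: Route D wins 4–3.
Copeland scores (wins − losses):
  Route H: 1 − 2 = -1
  Route C: 3 − 0 = 3
  Route D: 2 − 1 = 1
  Route F: 0 − 3 = -3
Route C has the best Copeland score.

Route C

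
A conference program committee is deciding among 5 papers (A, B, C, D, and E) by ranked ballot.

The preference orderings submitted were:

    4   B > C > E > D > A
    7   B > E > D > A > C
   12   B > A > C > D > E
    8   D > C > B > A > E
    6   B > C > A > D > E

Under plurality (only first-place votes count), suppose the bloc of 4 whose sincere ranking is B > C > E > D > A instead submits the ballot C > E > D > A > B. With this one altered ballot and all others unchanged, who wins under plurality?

B

First-place totals with the altered ballot: A 0, B 25, C 4, D 8, E 0.
The winner is unchanged: still B.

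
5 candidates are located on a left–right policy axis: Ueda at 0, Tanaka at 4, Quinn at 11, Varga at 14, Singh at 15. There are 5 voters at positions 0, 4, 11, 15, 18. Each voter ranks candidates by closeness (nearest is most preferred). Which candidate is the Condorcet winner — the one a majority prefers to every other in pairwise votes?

Quinn

With single-peaked preferences on a line, the Condorcet winner is the candidate closest to the median voter.
The median voter (position 11) is closest to Quinn at 11.
Check: Quinn vs Ueda — voters closer to Quinn: 3 of 5.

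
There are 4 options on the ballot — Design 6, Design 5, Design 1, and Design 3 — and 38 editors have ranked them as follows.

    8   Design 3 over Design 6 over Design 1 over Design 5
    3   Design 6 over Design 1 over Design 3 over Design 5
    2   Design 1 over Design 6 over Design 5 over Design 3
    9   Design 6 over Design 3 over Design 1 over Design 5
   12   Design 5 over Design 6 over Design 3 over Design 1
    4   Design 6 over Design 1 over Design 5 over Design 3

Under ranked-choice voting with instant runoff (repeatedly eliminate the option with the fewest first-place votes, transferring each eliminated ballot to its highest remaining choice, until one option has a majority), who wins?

Design 6

Round 1: Design 6 16, Design 5 12, Design 3 8, Design 1 2. Design 1 has the fewest and is eliminated.
Round 2: Design 6 18, Design 5 12, Design 3 8. Design 3 has the fewest and is eliminated.
Round 3: Design 6 26, Design 5 12. Design 6 has a majority.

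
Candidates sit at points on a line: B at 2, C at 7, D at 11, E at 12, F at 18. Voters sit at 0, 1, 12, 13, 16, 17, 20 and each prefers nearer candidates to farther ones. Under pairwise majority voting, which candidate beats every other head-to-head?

With single-peaked preferences on a line, the Condorcet winner is the candidate closest to the median voter.
The median voter (position 13) is closest to E at 12.
Check: E vs B — voters closer to E: 5 of 7.

E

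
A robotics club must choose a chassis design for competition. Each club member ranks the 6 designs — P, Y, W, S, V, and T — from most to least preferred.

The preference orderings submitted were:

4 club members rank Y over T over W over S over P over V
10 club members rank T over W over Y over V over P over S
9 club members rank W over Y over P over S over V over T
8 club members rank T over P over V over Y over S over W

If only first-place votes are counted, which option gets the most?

T

First-place vote totals:
  P: 0
  Y: 4
  W: 9
  S: 0
  V: 0
  T: 18
T has the most first-place votes.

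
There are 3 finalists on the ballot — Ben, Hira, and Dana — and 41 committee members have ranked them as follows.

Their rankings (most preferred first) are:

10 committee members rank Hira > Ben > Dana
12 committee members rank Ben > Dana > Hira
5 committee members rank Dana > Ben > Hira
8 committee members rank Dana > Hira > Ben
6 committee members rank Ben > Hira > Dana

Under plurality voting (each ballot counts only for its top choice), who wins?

First-place vote totals:
  Ben: 18
  Hira: 10
  Dana: 13
Ben has the most first-place votes.

Ben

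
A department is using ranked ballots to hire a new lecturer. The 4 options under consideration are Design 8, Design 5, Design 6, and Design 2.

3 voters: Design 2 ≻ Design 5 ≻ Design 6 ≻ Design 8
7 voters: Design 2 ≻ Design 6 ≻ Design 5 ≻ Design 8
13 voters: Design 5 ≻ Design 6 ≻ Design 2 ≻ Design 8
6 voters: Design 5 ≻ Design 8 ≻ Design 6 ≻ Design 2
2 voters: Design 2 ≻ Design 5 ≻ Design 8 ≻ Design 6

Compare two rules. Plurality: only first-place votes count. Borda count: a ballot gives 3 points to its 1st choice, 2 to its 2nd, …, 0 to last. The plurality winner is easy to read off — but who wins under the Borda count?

Design 5

Plurality first-place counts: Design 8 0, Design 5 19, Design 6 0, Design 2 12 → Design 5.
Borda totals: Design 8 14, Design 5 74, Design 6 49, Design 2 49 → Design 5.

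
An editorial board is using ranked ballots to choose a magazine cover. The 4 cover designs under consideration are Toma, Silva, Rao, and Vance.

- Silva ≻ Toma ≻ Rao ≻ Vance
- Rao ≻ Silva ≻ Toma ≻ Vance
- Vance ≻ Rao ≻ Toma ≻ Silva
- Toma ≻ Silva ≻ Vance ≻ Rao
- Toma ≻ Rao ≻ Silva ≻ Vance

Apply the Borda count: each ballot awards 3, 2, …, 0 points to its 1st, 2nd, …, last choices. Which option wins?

Borda scores:
  Toma: 2 + 1 + 1 + 3 + 3 = 10
  Silva: 3 + 2 + 0 + 2 + 1 = 8
  Rao: 1 + 3 + 2 + 0 + 2 = 8
  Vance: 0 + 0 + 3 + 1 + 0 = 4
Toma has the highest total.

Toma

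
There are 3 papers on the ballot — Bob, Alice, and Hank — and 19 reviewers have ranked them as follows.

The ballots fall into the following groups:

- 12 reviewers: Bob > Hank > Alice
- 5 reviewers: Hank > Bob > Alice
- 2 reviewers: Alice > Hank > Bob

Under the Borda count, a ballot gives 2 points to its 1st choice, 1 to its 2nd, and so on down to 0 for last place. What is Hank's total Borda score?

24

Borda scores:
  Bob: 12·2 + 5·1 + 2·0 = 29
  Alice: 12·0 + 5·0 + 2·2 = 4
  Hank: 12·1 + 5·2 + 2·1 = 24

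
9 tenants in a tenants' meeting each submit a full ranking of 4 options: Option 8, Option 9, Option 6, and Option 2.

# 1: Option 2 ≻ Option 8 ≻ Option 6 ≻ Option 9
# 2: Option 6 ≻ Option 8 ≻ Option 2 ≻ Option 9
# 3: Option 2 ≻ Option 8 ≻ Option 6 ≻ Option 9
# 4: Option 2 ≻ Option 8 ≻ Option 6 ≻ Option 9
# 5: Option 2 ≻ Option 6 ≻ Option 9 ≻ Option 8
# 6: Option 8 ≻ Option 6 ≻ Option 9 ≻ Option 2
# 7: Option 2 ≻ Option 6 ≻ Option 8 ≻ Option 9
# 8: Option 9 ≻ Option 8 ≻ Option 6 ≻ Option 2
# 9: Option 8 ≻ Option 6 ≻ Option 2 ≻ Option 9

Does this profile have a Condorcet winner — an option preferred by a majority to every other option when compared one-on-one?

Head-to-head results (9 voters total):
Option 8 vs Option 9: Option 8 wins 7–2.
Option 8 vs Option 6: Option 8 wins 6–3.
Option 8 vs Option 2: Option 2 wins 5–4.
Option 9 vs Option 6: Option 6 wins 8–1.
Option 9 vs Option 2: Option 2 wins 7–2.
Option 6 vs Option 2: Option 2 wins 5–4.
Option 2 beats each rival — Option 8 (5–4), Option 9 (7–2), Option 6 (5–4) — so Option 2 is the Condorcet winner.

Yes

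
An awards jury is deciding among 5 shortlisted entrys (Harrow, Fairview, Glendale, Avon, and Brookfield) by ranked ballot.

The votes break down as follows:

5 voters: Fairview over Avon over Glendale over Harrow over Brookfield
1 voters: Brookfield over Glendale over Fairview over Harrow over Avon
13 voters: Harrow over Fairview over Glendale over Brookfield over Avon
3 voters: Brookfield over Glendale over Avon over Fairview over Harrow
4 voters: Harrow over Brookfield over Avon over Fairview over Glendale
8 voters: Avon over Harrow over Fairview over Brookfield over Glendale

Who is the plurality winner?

First-place vote totals:
  Harrow: 17
  Fairview: 5
  Glendale: 0
  Avon: 8
  Brookfield: 4
Harrow has the most first-place votes.

Harrow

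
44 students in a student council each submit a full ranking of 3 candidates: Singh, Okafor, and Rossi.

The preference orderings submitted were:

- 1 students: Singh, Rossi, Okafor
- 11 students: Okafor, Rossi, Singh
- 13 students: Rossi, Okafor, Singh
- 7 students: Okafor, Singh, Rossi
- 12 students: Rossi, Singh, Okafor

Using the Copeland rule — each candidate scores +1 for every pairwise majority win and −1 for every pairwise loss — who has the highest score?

Rossi

Pairwise results:
  Singh vs Okafor: Okafor wins 31–13.
  Singh vs Rossi: Rossi wins 36–8.
  Okafor vs Rossi: Rossi wins 26–18.
Copeland scores (wins − losses):
  Singh: 0 − 2 = -2
  Okafor: 1 − 1 = 0
  Rossi: 2 − 0 = 2
Rossi has the best Copeland score.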